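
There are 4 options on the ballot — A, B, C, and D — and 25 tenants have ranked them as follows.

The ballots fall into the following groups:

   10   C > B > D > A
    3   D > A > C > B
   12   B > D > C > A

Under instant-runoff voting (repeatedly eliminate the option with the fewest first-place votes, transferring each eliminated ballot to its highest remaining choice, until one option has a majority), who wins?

C

Round 1: B 12, C 10, D 3, A 0. A has the fewest and is eliminated.
Round 2: B 12, C 10, D 3. D has the fewest and is eliminated.
Round 3: C 13, B 12. C has a majority.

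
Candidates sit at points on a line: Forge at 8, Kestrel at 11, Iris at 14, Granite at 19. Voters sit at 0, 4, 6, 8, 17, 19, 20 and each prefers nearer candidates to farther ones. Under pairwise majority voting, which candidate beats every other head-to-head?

Forge

With single-peaked preferences on a line, the Condorcet winner is the candidate closest to the median voter.
The median voter (position 8) is closest to Forge at 8.
Check: Forge vs Granite — voters closer to Forge: 4 of 7.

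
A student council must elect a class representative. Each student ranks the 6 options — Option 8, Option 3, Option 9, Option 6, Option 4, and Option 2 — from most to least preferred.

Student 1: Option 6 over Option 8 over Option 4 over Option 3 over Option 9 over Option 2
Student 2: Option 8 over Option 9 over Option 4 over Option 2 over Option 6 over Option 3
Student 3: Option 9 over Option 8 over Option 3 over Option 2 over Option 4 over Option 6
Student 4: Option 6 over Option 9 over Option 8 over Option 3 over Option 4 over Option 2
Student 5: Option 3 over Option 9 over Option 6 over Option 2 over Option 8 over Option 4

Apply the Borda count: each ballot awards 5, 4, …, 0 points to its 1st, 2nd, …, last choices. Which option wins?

Borda scores:
  Option 8: 4 + 5 + 4 + 3 + 1 = 17
  Option 3: 2 + 0 + 3 + 2 + 5 = 12
  Option 9: 1 + 4 + 5 + 4 + 4 = 18
  Option 6: 5 + 1 + 0 + 5 + 3 = 14
  Option 4: 3 + 3 + 1 + 1 + 0 = 8
  Option 2: 0 + 2 + 2 + 0 + 2 = 6
Option 9 has the highest total.

Option 9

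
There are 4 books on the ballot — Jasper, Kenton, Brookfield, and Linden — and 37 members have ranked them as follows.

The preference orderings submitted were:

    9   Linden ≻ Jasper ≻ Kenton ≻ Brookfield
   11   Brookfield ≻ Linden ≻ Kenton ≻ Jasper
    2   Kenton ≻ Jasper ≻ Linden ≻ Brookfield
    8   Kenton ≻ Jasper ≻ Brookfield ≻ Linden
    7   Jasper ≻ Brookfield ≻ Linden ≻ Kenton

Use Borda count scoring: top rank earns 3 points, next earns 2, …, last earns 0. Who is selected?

Borda scores:
  Jasper: 9·2 + 11·0 + 2·2 + 8·2 + 7·3 = 59
  Kenton: 9·1 + 11·1 + 2·3 + 8·3 + 7·0 = 50
  Brookfield: 9·0 + 11·3 + 2·0 + 8·1 + 7·2 = 55
  Linden: 9·3 + 11·2 + 2·1 + 8·0 + 7·1 = 58
Jasper has the highest total.

Jasper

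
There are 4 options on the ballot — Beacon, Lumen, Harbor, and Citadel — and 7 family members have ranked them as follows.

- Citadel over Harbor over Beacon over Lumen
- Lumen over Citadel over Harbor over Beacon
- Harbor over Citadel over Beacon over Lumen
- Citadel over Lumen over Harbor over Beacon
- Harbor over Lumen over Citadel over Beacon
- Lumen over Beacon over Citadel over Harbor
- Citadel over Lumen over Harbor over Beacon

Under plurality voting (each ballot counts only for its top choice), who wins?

Citadel

First-place vote totals:
  Beacon: 0
  Lumen: 2
  Harbor: 2
  Citadel: 3
Citadel has the most first-place votes.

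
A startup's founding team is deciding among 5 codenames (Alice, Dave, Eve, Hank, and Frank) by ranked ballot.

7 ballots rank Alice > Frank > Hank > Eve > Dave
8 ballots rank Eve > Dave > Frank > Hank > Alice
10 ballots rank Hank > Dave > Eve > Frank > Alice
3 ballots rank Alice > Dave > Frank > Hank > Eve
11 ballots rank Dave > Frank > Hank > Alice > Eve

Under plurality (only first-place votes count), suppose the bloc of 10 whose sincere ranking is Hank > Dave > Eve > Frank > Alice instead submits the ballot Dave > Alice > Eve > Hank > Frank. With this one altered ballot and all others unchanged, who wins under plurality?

Dave

First-place totals with the altered ballot: Alice 10, Dave 21, Eve 8, Hank 0, Frank 0.
The winner is unchanged: still Dave.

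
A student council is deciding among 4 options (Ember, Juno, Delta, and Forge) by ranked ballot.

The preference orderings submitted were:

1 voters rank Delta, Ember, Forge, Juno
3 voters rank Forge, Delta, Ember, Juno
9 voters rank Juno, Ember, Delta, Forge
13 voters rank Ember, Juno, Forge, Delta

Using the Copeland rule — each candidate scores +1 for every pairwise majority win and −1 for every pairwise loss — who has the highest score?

Ember

Pairwise results:
  Ember vs Juno: Ember wins 17–9.
  Ember vs Delta: Ember wins 22–4.
  Ember vs Forge: Ember wins 23–3.
  Juno vs Delta: Juno wins 22–4.
  Juno vs Forge: Juno wins 22–4.
  Delta vs Forge: Forge wins 16–10.
Copeland scores (wins − losses):
  Ember: 3 − 0 = 3
  Juno: 2 − 1 = 1
  Delta: 0 − 3 = -3
  Forge: 1 − 2 = -1
Ember has the best Copeland score.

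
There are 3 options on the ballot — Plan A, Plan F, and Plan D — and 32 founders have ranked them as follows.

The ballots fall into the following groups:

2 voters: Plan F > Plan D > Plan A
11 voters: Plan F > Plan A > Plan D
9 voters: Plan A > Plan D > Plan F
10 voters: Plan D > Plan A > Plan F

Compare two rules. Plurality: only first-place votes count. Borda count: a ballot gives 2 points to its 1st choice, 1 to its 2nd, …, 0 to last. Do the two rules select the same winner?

No

Plurality first-place counts: Plan A 9, Plan F 13, Plan D 10 → Plan F.
Borda totals: Plan A 39, Plan F 26, Plan D 31 → Plan A.
The two rules disagree: plurality picks Plan F, Borda picks Plan A.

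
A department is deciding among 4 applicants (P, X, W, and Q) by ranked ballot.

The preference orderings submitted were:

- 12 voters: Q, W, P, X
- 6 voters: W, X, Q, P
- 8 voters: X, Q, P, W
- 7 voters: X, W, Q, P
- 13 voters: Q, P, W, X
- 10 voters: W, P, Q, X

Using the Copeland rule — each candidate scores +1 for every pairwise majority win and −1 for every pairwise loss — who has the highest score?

Pairwise results:
  P vs X: P wins 35–21.
  P vs W: W wins 35–21.
  P vs Q: Q wins 46–10.
  X vs W: W wins 41–15.
  X vs Q: Q wins 35–21.
  W vs Q: Q wins 33–23.
Copeland scores (wins − losses):
  P: 1 − 2 = -1
  X: 0 − 3 = -3
  W: 2 − 1 = 1
  Q: 3 − 0 = 3
Q has the best Copeland score.

Q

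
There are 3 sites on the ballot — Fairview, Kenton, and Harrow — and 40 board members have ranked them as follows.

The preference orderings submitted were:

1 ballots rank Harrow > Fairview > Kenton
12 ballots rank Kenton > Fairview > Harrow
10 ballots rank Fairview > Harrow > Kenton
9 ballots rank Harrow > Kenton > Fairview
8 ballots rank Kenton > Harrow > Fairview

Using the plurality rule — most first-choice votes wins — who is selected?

Kenton

First-place vote totals:
  Fairview: 10
  Kenton: 20
  Harrow: 10
Kenton has the most first-place votes.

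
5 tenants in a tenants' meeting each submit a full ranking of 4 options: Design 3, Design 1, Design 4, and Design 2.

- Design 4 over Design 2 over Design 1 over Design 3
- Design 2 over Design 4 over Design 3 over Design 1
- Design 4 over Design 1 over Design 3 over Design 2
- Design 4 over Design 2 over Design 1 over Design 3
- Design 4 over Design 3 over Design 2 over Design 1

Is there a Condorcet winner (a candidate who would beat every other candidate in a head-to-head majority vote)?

Head-to-head results (5 voters total):
Design 3 vs Design 1: Design 1 wins 3–2.
Design 3 vs Design 4: Design 4 wins 5–0.
Design 3 vs Design 2: Design 2 wins 3–2.
Design 1 vs Design 4: Design 4 wins 5–0.
Design 1 vs Design 2: Design 2 wins 4–1.
Design 4 vs Design 2: Design 4 wins 4–1.
Design 4 beats each rival — Design 3 (5–0), Design 1 (5–0), Design 2 (4–1) — so Design 4 is the Condorcet winner.

Yes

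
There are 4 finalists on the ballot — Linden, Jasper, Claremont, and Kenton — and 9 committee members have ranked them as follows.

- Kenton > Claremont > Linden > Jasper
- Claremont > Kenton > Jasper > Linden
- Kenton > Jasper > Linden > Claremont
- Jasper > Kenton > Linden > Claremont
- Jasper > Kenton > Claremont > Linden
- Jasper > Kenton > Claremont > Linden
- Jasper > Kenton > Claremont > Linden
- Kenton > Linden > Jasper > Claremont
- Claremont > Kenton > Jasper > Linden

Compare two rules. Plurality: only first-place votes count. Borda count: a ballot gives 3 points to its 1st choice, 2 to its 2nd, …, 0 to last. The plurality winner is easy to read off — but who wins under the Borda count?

Plurality first-place counts: Linden 0, Jasper 4, Claremont 2, Kenton 3 → Jasper.
Borda totals: Linden 5, Jasper 17, Claremont 11, Kenton 21 → Kenton.

Kenton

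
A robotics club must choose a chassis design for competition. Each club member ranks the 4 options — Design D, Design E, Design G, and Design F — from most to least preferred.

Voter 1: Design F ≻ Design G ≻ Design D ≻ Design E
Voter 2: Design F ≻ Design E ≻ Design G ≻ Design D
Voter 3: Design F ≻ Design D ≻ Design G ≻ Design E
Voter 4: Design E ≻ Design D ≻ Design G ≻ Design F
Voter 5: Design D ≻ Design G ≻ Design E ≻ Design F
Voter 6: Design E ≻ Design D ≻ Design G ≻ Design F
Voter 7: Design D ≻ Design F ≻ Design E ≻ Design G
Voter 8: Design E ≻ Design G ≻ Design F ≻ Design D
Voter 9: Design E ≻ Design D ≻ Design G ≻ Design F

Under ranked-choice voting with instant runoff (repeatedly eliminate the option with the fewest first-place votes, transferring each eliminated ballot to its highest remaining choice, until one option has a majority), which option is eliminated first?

Design G

Round 1: Design E 4, Design F 3, Design D 2, Design G 0. Design G has the fewest and is eliminated.
Round 2: Design E 4, Design F 3, Design D 2. Design D has the fewest and is eliminated.
Round 3: Design E 5, Design F 4. Design E has a majority.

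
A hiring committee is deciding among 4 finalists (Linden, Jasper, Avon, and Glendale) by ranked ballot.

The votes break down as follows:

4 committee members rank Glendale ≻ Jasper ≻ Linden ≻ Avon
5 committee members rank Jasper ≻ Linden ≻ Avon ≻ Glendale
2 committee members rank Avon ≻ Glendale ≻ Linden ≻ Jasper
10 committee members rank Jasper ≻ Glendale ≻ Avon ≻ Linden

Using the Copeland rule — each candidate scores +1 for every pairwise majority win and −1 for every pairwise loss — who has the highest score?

Jasper

Pairwise results:
  Linden vs Jasper: Jasper wins 19–2.
  Linden vs Avon: Avon wins 12–9.
  Linden vs Glendale: Glendale wins 16–5.
  Jasper vs Avon: Jasper wins 19–2.
  Jasper vs Glendale: Jasper wins 15–6.
  Avon vs Glendale: Glendale wins 14–7.
Copeland scores (wins − losses):
  Linden: 0 − 3 = -3
  Jasper: 3 − 0 = 3
  Avon: 1 − 2 = -1
  Glendale: 2 − 1 = 1
Jasper has the best Copeland score.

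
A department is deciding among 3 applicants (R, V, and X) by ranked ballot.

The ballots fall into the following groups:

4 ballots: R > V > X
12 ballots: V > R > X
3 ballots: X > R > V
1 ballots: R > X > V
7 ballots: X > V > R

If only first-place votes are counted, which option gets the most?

First-place vote totals:
  R: 5
  V: 12
  X: 10
V has the most first-place votes.

V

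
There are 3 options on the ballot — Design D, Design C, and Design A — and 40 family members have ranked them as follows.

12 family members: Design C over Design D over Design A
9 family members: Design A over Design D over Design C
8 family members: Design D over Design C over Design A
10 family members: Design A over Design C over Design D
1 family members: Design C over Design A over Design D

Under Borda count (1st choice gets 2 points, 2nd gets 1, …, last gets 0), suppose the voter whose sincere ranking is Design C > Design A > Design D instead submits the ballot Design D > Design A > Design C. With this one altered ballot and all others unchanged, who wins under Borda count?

Borda totals with the altered ballot: Design D 39, Design C 42, Design A 39.
The winner is unchanged: still Design C.

Design C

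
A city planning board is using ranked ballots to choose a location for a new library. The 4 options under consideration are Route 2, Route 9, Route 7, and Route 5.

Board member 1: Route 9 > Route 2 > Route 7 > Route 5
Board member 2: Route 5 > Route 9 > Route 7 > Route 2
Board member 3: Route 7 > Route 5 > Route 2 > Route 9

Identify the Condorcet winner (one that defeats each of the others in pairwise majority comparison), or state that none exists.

Head-to-head results (3 voters total):
Route 2 vs Route 9: Route 9 wins 2–1.
Route 2 vs Route 7: Route 7 wins 2–1.
Route 2 vs Route 5: Route 5 wins 2–1.
Route 9 vs Route 7: Route 9 wins 2–1.
Route 9 vs Route 5: Route 5 wins 2–1.
Route 7 vs Route 5: Route 7 wins 2–1.
No candidate beats all others: Route 9 beats Route 7 beats Route 5 beats Route 9, a majority cycle.

None — there is no Condorcet winner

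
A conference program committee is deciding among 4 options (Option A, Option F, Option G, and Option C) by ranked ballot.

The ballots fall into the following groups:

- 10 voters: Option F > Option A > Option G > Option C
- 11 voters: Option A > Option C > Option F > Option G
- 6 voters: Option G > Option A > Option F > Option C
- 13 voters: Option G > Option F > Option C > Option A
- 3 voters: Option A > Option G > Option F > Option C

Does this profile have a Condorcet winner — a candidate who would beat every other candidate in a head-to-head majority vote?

Head-to-head results (43 voters total):
Option A vs Option F: Option F wins 23–20.
Option A vs Option G: Option A wins 24–19.
Option A vs Option C: Option A wins 30–13.
Option F vs Option G: Option G wins 22–21.
Option F vs Option C: Option F wins 32–11.
Option G vs Option C: Option G wins 32–11.
No candidate beats all others: Option A beats Option G beats Option F beats Option A, a majority cycle.

No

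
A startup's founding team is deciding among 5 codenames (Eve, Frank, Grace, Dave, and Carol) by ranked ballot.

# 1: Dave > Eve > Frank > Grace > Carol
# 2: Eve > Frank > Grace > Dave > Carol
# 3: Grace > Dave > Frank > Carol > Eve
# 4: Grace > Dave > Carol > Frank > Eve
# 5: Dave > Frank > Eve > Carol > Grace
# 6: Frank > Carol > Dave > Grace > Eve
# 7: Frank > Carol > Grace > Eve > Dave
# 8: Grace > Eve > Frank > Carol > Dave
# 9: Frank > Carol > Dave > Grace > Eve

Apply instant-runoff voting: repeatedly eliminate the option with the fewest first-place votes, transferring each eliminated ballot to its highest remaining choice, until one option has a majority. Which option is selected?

Frank

Round 1: Frank 3, Grace 3, Dave 2, Eve 1, Carol 0. Carol has the fewest and is eliminated.
Round 2: Frank 3, Grace 3, Dave 2, Eve 1. Eve has the fewest and is eliminated.
Round 3: Frank 4, Grace 3, Dave 2. Dave has the fewest and is eliminated.
Round 4: Frank 6, Grace 3. Frank has a majority.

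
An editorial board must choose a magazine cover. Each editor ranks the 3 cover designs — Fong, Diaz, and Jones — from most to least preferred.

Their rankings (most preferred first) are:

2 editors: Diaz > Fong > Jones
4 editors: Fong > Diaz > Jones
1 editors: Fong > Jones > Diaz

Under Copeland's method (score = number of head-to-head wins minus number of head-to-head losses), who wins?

Fong

Pairwise results:
  Fong vs Diaz: Fong wins 5–2.
  Fong vs Jones: Fong wins 7–0.
  Diaz vs Jones: Diaz wins 6–1.
Copeland scores (wins − losses):
  Fong: 2 − 0 = 2
  Diaz: 1 − 1 = 0
  Jones: 0 − 2 = -2
Fong has the best Copeland score.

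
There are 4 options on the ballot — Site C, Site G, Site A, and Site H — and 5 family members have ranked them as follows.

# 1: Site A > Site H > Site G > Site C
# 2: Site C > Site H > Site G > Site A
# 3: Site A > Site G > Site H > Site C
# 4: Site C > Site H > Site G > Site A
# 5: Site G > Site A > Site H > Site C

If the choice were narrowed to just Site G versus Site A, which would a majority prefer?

Site G

Ballots ranking Site G above Site A: 3.
Ballots ranking Site A above Site G: 2.
Site G wins the head-to-head, 3–2.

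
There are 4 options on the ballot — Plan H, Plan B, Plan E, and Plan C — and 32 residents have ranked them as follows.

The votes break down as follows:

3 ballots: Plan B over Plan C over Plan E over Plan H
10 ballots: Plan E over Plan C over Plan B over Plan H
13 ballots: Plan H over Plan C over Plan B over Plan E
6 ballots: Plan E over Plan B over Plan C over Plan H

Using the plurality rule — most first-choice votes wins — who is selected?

First-place vote totals:
  Plan H: 13
  Plan B: 3
  Plan E: 16
  Plan C: 0
Plan E has the most first-place votes.

Plan E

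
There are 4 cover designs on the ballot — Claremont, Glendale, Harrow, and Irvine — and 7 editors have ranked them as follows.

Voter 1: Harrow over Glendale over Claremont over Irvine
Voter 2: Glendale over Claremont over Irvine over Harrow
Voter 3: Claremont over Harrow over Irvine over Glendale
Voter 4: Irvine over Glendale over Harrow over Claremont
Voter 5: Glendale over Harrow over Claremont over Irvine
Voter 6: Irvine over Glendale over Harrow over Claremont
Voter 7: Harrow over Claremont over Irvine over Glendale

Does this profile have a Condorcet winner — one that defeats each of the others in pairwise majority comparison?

Head-to-head results (7 voters total):
Claremont vs Glendale: Glendale wins 5–2.
Claremont vs Harrow: Harrow wins 5–2.
Claremont vs Irvine: Claremont wins 5–2.
Glendale vs Harrow: Glendale wins 4–3.
Glendale vs Irvine: Irvine wins 4–3.
Harrow vs Irvine: Harrow wins 4–3.
No candidate beats all others: Claremont beats Irvine beats Glendale beats Claremont, a majority cycle.

No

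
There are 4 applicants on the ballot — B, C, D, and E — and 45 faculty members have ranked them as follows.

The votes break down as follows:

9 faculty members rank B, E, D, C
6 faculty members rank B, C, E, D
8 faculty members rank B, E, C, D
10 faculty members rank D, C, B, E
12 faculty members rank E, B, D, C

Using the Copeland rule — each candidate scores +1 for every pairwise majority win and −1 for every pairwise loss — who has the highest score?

B

Pairwise results:
  B vs C: B wins 35–10.
  B vs D: B wins 35–10.
  B vs E: B wins 33–12.
  C vs D: D wins 31–14.
  C vs E: E wins 29–16.
  D vs E: E wins 35–10.
Copeland scores (wins − losses):
  B: 3 − 0 = 3
  C: 0 − 3 = -3
  D: 1 − 2 = -1
  E: 2 − 1 = 1
B has the best Copeland score.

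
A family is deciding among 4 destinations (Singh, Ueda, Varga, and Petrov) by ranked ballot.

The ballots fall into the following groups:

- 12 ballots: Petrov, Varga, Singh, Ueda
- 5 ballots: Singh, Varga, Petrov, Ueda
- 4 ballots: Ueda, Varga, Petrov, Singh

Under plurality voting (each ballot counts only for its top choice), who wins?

First-place vote totals:
  Singh: 5
  Ueda: 4
  Varga: 0
  Petrov: 12
Petrov has the most first-place votes.

Petrov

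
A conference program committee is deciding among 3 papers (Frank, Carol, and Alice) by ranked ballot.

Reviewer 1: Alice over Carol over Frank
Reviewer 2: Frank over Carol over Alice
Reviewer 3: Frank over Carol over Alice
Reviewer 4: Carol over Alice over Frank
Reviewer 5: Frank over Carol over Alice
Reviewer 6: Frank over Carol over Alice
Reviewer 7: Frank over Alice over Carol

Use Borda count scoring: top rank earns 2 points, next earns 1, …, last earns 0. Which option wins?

Borda scores:
  Frank: 0 + 2 + 2 + 0 + 2 + 2 + 2 = 10
  Carol: 1 + 1 + 1 + 2 + 1 + 1 + 0 = 7
  Alice: 2 + 0 + 0 + 1 + 0 + 0 + 1 = 4
Frank has the highest total.

Frank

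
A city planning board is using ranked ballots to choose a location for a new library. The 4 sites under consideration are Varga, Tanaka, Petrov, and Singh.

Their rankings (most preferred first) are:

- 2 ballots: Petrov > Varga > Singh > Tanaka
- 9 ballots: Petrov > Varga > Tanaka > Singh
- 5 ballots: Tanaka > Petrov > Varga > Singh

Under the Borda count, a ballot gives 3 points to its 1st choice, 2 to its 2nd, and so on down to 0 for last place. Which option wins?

Borda scores:
  Varga: 2·2 + 9·2 + 5·1 = 27
  Tanaka: 2·0 + 9·1 + 5·3 = 24
  Petrov: 2·3 + 9·3 + 5·2 = 43
  Singh: 2·1 + 9·0 + 5·0 = 2
Petrov has the highest total.

Petrov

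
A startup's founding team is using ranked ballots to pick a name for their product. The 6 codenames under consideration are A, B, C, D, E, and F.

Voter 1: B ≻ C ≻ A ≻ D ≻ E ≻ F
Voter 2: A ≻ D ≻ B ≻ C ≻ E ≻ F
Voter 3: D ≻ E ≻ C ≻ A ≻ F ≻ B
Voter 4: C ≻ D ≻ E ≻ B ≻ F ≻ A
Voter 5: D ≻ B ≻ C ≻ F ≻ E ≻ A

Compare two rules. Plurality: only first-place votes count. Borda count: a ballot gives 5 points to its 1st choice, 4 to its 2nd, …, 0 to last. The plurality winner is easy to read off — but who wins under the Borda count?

D

Plurality first-place counts: A 1, B 1, C 1, D 2, E 0, F 0 → D.
Borda totals: A 10, B 14, C 17, D 20, E 10, F 4 → D.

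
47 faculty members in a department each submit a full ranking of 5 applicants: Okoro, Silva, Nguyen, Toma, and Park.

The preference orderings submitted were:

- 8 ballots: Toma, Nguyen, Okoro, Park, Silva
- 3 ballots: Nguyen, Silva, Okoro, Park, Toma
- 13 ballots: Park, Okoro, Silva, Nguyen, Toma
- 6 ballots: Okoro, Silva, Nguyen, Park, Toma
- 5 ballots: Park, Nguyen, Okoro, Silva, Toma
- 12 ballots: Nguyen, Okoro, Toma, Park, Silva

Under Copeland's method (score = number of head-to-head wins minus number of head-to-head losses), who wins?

Nguyen

Pairwise results:
  Okoro vs Silva: Okoro wins 44–3.
  Okoro vs Nguyen: Nguyen wins 28–19.
  Okoro vs Toma: Okoro wins 39–8.
  Okoro vs Park: Okoro wins 29–18.
  Silva vs Nguyen: Nguyen wins 28–19.
  Silva vs Toma: Silva wins 27–20.
  Silva vs Park: Park wins 38–9.
  Nguyen vs Toma: Nguyen wins 39–8.
  Nguyen vs Park: Nguyen wins 29–18.
  Toma vs Park: Park wins 27–20.
Copeland scores (wins − losses):
  Okoro: 3 − 1 = 2
  Silva: 1 − 3 = -2
  Nguyen: 4 − 0 = 4
  Toma: 0 − 4 = -4
  Park: 2 − 2 = 0
Nguyen has the best Copeland score.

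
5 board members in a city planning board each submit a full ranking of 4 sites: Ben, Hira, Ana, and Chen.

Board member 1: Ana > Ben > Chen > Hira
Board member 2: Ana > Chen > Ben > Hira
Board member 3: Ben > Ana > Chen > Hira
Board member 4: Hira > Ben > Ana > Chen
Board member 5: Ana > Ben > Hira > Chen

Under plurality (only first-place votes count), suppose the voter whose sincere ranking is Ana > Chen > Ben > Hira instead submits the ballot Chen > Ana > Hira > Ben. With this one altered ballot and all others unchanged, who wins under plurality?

Ana

First-place totals with the altered ballot: Ben 1, Hira 1, Ana 2, Chen 1.
The winner is unchanged: still Ana.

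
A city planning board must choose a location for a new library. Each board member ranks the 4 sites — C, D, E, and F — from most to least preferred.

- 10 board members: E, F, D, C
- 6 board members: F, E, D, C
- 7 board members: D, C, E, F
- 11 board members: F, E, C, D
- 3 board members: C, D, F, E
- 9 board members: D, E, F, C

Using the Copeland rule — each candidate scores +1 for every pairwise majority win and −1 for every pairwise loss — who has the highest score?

Pairwise results:
  C vs D: D wins 32–14.
  C vs E: E wins 36–10.
  C vs F: F wins 36–10.
  D vs E: E wins 27–19.
  D vs F: F wins 27–19.
  E vs F: E wins 26–20.
Copeland scores (wins − losses):
  C: 0 − 3 = -3
  D: 1 − 2 = -1
  E: 3 − 0 = 3
  F: 2 − 1 = 1
E has the best Copeland score.

E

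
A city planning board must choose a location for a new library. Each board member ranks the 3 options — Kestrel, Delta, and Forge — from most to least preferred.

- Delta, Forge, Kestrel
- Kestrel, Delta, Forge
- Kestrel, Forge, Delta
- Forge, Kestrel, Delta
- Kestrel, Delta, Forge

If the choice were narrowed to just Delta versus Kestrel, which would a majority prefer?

Kestrel

Ballots ranking Delta above Kestrel: 1.
Ballots ranking Kestrel above Delta: 4.
Kestrel wins the head-to-head, 4–1.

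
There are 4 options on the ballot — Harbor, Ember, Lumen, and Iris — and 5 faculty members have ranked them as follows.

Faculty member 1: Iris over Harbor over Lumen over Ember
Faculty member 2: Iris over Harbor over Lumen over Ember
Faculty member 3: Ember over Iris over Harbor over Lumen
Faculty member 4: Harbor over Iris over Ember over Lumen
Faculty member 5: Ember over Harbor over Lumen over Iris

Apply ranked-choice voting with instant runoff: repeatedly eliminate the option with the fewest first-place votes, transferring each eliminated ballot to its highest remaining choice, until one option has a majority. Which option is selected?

Iris

Round 1: Ember 2, Iris 2, Harbor 1, Lumen 0. Lumen has the fewest and is eliminated.
Round 2: Ember 2, Iris 2, Harbor 1. Harbor has the fewest and is eliminated.
Round 3: Iris 3, Ember 2. Iris has a majority.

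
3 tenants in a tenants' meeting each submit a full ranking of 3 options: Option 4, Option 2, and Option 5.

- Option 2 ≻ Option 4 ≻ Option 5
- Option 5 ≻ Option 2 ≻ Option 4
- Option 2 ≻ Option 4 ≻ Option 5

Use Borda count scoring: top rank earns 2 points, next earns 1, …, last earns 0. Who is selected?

Borda scores:
  Option 4: 1 + 0 + 1 = 2
  Option 2: 2 + 1 + 2 = 5
  Option 5: 0 + 2 + 0 = 2
Option 2 has the highest total.

Option 2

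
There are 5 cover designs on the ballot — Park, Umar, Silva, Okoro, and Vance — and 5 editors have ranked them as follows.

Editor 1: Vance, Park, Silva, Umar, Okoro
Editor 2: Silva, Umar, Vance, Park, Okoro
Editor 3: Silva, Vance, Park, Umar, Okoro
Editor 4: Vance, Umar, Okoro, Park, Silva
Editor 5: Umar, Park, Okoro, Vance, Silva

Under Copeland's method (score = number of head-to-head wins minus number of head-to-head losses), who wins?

Vance

Pairwise results:
  Park vs Umar: Umar wins 3–2.
  Park vs Silva: Park wins 3–2.
  Park vs Okoro: Park wins 4–1.
  Park vs Vance: Vance wins 4–1.
  Umar vs Silva: Silva wins 3–2.
  Umar vs Okoro: Umar wins 5–0.
  Umar vs Vance: Vance wins 3–2.
  Silva vs Okoro: Silva wins 3–2.
  Silva vs Vance: Vance wins 3–2.
  Okoro vs Vance: Vance wins 4–1.
Copeland scores (wins − losses):
  Park: 2 − 2 = 0
  Umar: 2 − 2 = 0
  Silva: 2 − 2 = 0
  Okoro: 0 − 4 = -4
  Vance: 4 − 0 = 4
Vance has the best Copeland score.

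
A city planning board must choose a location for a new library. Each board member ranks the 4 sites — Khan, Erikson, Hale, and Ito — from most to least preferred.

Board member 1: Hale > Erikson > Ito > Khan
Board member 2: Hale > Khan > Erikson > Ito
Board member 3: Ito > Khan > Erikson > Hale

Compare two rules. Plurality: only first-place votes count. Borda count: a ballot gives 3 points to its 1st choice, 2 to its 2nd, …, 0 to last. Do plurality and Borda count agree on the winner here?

Yes

Plurality first-place counts: Khan 0, Erikson 0, Hale 2, Ito 1 → Hale.
Borda totals: Khan 4, Erikson 4, Hale 6, Ito 4 → Hale.
The two rules agree on Hale.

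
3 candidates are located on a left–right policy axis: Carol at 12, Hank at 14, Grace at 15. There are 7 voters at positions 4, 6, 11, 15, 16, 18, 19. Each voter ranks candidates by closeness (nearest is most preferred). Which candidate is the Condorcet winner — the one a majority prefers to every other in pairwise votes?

With single-peaked preferences on a line, the Condorcet winner is the candidate closest to the median voter.
The median voter (position 15) is closest to Grace at 15.
Check: Grace vs Carol — voters closer to Grace: 4 of 7.

Grace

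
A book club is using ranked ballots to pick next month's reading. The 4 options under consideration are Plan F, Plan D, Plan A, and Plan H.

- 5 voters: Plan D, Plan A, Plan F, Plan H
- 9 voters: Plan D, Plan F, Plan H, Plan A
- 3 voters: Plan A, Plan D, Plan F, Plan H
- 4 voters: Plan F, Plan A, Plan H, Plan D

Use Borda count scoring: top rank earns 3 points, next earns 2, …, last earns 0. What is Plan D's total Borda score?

48

Borda scores:
  Plan F: 5·1 + 9·2 + 3·1 + 4·3 = 38
  Plan D: 5·3 + 9·3 + 3·2 + 4·0 = 48
  Plan A: 5·2 + 9·0 + 3·3 + 4·2 = 27
  Plan H: 5·0 + 9·1 + 3·0 + 4·1 = 13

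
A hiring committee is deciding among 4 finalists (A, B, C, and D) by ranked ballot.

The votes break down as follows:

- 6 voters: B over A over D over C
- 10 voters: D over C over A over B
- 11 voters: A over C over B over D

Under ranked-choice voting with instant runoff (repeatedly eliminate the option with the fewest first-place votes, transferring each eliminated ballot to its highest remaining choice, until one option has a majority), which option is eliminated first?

Round 1: A 11, D 10, B 6, C 0. C has the fewest and is eliminated.
Round 2: A 11, D 10, B 6. B has the fewest and is eliminated.
Round 3: A 17, D 10. A has a majority.

C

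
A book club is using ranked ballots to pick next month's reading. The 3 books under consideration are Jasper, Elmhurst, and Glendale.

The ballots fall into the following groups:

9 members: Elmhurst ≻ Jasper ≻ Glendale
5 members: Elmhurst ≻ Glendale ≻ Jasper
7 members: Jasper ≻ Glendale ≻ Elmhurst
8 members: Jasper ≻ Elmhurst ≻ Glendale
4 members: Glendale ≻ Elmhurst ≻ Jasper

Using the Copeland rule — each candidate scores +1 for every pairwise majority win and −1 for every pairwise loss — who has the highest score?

Pairwise results:
  Jasper vs Elmhurst: Elmhurst wins 18–15.
  Jasper vs Glendale: Jasper wins 24–9.
  Elmhurst vs Glendale: Elmhurst wins 22–11.
Copeland scores (wins − losses):
  Jasper: 1 − 1 = 0
  Elmhurst: 2 − 0 = 2
  Glendale: 0 − 2 = -2
Elmhurst has the best Copeland score.

Elmhurst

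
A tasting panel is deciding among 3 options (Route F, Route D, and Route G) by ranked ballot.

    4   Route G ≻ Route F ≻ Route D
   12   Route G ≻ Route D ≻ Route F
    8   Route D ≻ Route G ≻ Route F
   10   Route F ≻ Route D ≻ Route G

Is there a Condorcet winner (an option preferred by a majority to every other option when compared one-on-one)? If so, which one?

Head-to-head results (34 voters total):
Route F vs Route D: Route D wins 20–14.
Route F vs Route G: Route G wins 24–10.
Route D vs Route G: Route D wins 18–16.
Route D beats each rival — Route F (20–14), Route G (18–16) — so Route D is the Condorcet winner.

Route D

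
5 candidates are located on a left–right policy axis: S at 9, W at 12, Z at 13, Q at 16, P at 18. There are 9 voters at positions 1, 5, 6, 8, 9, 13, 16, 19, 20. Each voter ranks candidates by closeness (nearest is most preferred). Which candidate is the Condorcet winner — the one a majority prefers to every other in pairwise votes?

S

With single-peaked preferences on a line, the Condorcet winner is the candidate closest to the median voter.
The median voter (position 9) is closest to S at 9.
Check: S vs P — voters closer to S: 6 of 9.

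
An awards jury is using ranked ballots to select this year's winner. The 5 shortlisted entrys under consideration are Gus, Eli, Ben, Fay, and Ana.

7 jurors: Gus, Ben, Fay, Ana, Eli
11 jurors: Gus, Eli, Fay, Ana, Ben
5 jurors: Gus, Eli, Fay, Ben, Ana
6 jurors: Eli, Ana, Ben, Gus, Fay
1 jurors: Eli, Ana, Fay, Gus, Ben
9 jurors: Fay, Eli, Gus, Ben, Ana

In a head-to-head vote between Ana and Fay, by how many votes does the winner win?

25

Ballots ranking Ana above Fay: 6+1 = 7.
Ballots ranking Fay above Ana: 7+11+5+9 = 32.
Fay wins 32–7, a margin of 25.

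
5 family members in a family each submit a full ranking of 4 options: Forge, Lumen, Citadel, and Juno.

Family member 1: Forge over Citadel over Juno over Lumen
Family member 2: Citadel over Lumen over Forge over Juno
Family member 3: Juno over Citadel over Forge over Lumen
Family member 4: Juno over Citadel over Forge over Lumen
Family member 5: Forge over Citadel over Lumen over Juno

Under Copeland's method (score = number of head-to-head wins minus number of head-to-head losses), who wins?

Citadel

Pairwise results:
  Forge vs Lumen: Forge wins 4–1.
  Forge vs Citadel: Citadel wins 3–2.
  Forge vs Juno: Forge wins 3–2.
  Lumen vs Citadel: Citadel wins 5–0.
  Lumen vs Juno: Juno wins 3–2.
  Citadel vs Juno: Citadel wins 3–2.
Copeland scores (wins − losses):
  Forge: 2 − 1 = 1
  Lumen: 0 − 3 = -3
  Citadel: 3 − 0 = 3
  Juno: 1 − 2 = -1
Citadel has the best Copeland score.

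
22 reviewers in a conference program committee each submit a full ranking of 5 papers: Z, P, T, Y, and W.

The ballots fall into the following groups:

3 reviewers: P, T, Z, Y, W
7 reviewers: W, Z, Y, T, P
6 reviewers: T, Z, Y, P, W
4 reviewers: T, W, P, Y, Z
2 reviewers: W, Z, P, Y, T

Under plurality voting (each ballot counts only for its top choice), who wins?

First-place vote totals:
  Z: 0
  P: 3
  T: 10
  Y: 0
  W: 9
T has the most first-place votes.

T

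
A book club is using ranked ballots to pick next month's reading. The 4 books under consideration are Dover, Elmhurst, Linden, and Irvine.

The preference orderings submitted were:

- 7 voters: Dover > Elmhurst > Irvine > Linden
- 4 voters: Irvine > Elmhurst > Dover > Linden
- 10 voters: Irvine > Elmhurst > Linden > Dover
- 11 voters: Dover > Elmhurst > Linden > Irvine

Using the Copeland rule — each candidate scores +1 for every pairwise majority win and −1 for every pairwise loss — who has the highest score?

Dover

Pairwise results:
  Dover vs Elmhurst: Dover wins 18–14.
  Dover vs Linden: Dover wins 22–10.
  Dover vs Irvine: Dover wins 18–14.
  Elmhurst vs Linden: Elmhurst wins 32–0.
  Elmhurst vs Irvine: Elmhurst wins 18–14.
  Linden vs Irvine: Irvine wins 21–11.
Copeland scores (wins − losses):
  Dover: 3 − 0 = 3
  Elmhurst: 2 − 1 = 1
  Linden: 0 − 3 = -3
  Irvine: 1 − 2 = -1
Dover has the best Copeland score.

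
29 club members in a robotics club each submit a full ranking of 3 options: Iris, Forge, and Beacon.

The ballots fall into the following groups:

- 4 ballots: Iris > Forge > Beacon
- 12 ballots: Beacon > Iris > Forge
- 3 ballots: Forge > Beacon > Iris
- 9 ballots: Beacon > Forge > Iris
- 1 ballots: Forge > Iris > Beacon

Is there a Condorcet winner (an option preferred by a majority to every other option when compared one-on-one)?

Yes

Head-to-head results (29 voters total):
Iris vs Forge: Iris wins 16–13.
Iris vs Beacon: Beacon wins 24–5.
Forge vs Beacon: Beacon wins 21–8.
Beacon beats each rival — Iris (24–5), Forge (21–8) — so Beacon is the Condorcet winner.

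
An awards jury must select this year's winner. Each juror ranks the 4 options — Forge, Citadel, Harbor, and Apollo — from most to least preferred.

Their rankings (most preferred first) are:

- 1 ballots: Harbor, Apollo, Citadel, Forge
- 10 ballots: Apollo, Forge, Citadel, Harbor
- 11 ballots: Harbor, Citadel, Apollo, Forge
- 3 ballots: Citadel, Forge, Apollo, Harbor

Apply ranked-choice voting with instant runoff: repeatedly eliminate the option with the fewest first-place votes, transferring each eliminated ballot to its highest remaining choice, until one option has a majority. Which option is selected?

Round 1: Harbor 12, Apollo 10, Citadel 3, Forge 0. Forge has the fewest and is eliminated.
Round 2: Harbor 12, Apollo 10, Citadel 3. Citadel has the fewest and is eliminated.
Round 3: Apollo 13, Harbor 12. Apollo has a majority.

Apollo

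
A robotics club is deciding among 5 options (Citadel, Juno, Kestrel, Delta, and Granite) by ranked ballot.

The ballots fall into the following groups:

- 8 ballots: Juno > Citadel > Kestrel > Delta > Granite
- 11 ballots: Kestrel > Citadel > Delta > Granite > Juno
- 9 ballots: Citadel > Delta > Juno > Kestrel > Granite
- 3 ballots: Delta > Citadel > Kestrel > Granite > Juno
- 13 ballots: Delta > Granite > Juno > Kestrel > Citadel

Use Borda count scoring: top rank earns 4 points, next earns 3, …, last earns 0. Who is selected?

Delta

Borda scores:
  Citadel: 8·3 + 11·3 + 9·4 + 3·3 + 13·0 = 102
  Juno: 8·4 + 11·0 + 9·2 + 3·0 + 13·2 = 76
  Kestrel: 8·2 + 11·4 + 9·1 + 3·2 + 13·1 = 88
  Delta: 8·1 + 11·2 + 9·3 + 3·4 + 13·4 = 121
  Granite: 8·0 + 11·1 + 9·0 + 3·1 + 13·3 = 53
Delta has the highest total.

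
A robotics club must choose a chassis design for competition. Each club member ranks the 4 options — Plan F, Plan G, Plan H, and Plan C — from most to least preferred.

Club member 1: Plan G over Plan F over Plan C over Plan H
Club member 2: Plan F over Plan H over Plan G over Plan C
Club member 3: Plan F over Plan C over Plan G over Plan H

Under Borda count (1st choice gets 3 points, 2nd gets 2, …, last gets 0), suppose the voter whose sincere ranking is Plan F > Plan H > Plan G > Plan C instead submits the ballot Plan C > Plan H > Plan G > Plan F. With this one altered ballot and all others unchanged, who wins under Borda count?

Plan C

Borda totals with the altered ballot: Plan F 5, Plan G 5, Plan H 2, Plan C 6.
The switch changes the winner from Plan F to Plan C.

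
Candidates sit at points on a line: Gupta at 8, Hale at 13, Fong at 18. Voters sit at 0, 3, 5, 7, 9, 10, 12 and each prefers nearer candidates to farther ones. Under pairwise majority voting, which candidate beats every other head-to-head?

With single-peaked preferences on a line, the Condorcet winner is the candidate closest to the median voter.
The median voter (position 7) is closest to Gupta at 8.
Check: Gupta vs Hale — voters closer to Gupta: 6 of 7.

Gupta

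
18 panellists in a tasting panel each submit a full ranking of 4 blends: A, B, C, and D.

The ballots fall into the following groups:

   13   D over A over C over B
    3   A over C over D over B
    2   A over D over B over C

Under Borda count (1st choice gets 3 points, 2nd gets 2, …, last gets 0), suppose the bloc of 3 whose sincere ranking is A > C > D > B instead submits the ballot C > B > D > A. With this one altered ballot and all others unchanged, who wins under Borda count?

D

Borda totals with the altered ballot: A 32, B 8, C 22, D 46.
The winner is unchanged: still D.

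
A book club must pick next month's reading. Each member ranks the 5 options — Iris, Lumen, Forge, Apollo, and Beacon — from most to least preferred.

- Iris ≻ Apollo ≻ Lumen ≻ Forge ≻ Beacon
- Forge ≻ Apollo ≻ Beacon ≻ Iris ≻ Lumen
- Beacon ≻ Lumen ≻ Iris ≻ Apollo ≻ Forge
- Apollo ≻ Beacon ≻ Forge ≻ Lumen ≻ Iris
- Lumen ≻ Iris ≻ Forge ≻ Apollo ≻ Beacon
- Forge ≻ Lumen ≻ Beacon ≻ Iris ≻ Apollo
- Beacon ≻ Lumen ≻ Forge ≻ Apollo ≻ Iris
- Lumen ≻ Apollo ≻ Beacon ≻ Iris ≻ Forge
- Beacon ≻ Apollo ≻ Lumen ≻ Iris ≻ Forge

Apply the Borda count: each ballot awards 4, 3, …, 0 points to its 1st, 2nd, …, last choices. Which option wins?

Lumen

Borda scores:
  Iris: 4 + 1 + 2 + 0 + 3 + 1 + 0 + 1 + 1 = 13
  Lumen: 2 + 0 + 3 + 1 + 4 + 3 + 3 + 4 + 2 = 22
  Forge: 1 + 4 + 0 + 2 + 2 + 4 + 2 + 0 + 0 = 15
  Apollo: 3 + 3 + 1 + 4 + 1 + 0 + 1 + 3 + 3 = 19
  Beacon: 0 + 2 + 4 + 3 + 0 + 2 + 4 + 2 + 4 = 21
Lumen has the highest total.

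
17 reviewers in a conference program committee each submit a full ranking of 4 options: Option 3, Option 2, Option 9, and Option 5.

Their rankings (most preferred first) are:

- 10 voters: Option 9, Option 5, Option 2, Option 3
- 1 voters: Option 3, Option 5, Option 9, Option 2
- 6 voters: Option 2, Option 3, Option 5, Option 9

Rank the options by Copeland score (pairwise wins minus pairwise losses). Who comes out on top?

Pairwise results:
  Option 3 vs Option 2: Option 2 wins 16–1.
  Option 3 vs Option 9: Option 9 wins 10–7.
  Option 3 vs Option 5: Option 5 wins 10–7.
  Option 2 vs Option 9: Option 9 wins 11–6.
  Option 2 vs Option 5: Option 5 wins 11–6.
  Option 9 vs Option 5: Option 9 wins 10–7.
Copeland scores (wins − losses):
  Option 3: 0 − 3 = -3
  Option 2: 1 − 2 = -1
  Option 9: 3 − 0 = 3
  Option 5: 2 − 1 = 1
Option 9 has the best Copeland score.

Option 9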